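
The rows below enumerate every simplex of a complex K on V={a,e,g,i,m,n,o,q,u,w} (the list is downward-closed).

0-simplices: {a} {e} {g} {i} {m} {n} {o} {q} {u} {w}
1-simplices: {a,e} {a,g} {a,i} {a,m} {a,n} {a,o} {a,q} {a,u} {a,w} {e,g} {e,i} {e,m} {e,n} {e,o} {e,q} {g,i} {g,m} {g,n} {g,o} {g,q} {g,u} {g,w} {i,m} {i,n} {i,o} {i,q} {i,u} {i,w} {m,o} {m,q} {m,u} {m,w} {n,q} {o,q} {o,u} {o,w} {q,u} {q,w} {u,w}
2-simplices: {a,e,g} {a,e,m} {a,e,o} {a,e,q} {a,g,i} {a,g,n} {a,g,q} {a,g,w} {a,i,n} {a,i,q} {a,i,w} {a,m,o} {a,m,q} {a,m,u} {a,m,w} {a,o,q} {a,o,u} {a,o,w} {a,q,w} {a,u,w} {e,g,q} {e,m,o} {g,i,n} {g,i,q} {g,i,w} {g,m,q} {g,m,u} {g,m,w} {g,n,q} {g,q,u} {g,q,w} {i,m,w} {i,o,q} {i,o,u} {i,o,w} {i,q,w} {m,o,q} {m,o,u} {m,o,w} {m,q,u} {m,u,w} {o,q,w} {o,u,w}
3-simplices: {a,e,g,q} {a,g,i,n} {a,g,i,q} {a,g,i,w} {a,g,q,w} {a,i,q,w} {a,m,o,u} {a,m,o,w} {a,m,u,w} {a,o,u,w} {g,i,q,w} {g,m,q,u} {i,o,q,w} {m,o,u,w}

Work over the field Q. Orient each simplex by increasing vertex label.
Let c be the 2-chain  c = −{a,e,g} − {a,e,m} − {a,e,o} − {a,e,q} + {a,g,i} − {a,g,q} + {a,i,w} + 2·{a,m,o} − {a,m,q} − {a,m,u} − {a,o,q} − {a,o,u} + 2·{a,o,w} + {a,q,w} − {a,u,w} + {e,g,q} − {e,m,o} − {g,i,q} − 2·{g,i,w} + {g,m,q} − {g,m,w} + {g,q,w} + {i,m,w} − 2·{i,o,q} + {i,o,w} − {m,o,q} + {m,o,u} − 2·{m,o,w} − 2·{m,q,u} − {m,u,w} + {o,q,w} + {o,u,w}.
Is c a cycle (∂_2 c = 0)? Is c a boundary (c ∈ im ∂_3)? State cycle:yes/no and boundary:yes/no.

cycle:no boundary:no

n_0=10 n_1=39 n_2=43 n_3=14  [Q]
∂1: piv[ae,ag,ai,am,an,ao,aq,au,aw] rk=9  ker:eg,ei,em,en,eo,eq,gi,gm,gn,go,gq,gu,gw,im,in,io,iq,iu,iw,mo,mq,mu,mw,nq,oq,ou,ow,qu,qw,uw
∂2: piv[aeg,aem,aeo,aeq,agi,agn,agq,agw,ain,aiq,aiw,amo,amq,amu,amw,aoq,aou,aow,aqw,auw,gmq,gmu,gnq,gqu,imw,ioq,iou] rk=27  ker:egq,emo,gin,giq,giw,gmw,gqw,iow,iqw,moq,mou,mow,mqu,muw,oqw,ouw
∂3: piv[aegq,agin,agiq,agiw,agqw,aiqw,amou,amow,amuw,aouw,gmqu,ioqw] rk=12  ker:giqw,mouw
∂2c = −4·{a,e} + {a,g} + {a,m} − {a,o} + 5·{a,q} + {a,u} − 3·{a,w} − 2·{e,m} − 2·{e,q} − 2·{g,i} + {g,q} + 2·{g,w} + {i,m} − {i,o} + {i,q} − 3·{i,w} − {m,o} − {m,q} − {m,u} + 3·{m,w} − 3·{o,q} + {o,u} − {o,w} − 2·{q,u} + 3·{q,w} − {u,w}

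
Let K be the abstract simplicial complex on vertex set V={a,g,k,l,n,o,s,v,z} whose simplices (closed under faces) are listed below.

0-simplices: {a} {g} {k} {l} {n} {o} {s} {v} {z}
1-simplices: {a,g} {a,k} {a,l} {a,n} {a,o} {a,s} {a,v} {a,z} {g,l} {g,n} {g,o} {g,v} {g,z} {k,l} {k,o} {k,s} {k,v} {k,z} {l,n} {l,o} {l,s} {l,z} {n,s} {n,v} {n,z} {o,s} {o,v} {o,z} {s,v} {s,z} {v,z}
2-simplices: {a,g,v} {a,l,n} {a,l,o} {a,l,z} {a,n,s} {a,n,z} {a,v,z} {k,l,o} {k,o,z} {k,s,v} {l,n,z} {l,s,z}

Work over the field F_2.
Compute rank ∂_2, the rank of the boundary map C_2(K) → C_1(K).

n_0=9 n_1=31 n_2=12  [Z2]
∂1: piv[ag,ak,al,an,ao,as,av,az] rk=8  ker:gl,gn,go,gv,gz,kl,ko,ks,kv,kz,ln,lo,ls,lz,ns,nv,nz,os,ov,oz,sv,sz,vz
∂2: piv[agv,aln,alo,alz,ans,anz,avz,klo,koz,ksv,lsz] rk=11  ker:lnz
rk∂_2=11

rank∂_2=11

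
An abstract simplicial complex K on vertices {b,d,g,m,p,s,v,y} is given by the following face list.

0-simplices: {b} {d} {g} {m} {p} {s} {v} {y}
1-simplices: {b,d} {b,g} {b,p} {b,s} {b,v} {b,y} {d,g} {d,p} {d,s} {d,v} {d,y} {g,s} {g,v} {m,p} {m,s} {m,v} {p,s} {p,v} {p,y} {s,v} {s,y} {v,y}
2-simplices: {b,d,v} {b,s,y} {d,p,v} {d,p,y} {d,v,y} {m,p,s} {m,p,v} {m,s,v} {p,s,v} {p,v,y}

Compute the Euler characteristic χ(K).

χ(K)=-4

n_0=8 n_1=22 n_2=10
χ=+8−22+10=-4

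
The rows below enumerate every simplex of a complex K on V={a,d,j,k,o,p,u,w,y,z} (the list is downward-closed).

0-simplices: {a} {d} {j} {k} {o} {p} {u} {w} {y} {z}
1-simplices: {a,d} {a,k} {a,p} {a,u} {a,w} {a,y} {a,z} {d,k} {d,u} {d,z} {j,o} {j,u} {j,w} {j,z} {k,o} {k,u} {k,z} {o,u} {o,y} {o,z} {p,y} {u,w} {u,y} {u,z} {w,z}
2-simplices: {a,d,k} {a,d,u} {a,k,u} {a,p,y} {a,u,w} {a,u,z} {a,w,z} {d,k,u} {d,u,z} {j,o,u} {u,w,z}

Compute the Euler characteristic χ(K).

χ(K)=-4

n_0=10 n_1=25 n_2=11
χ=+10−25+11=-4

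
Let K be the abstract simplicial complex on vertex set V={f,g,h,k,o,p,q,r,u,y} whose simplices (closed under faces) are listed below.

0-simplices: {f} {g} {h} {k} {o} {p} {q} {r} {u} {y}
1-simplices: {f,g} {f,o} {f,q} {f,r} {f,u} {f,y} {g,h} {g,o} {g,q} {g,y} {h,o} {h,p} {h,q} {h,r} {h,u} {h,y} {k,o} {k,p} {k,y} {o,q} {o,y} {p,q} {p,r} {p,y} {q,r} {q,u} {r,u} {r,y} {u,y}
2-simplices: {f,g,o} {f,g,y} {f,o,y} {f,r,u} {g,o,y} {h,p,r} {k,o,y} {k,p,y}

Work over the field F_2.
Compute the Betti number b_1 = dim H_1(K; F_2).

n_0=10 n_1=29 n_2=8  [Z2]
∂1: piv[fg,fo,fq,fr,fu,fy,gh,hp,ko] rk=9  ker:go,gq,gy,ho,hq,hr,hu,hy,kp,ky,oq,oy,pq,pr,py,qr,qu,ru,ry,uy
∂2: piv[fgo,fgy,foy,fru,hpr,koy,kpy] rk=7  ker:goy
b_1=(29−9)−7=13

b_1=13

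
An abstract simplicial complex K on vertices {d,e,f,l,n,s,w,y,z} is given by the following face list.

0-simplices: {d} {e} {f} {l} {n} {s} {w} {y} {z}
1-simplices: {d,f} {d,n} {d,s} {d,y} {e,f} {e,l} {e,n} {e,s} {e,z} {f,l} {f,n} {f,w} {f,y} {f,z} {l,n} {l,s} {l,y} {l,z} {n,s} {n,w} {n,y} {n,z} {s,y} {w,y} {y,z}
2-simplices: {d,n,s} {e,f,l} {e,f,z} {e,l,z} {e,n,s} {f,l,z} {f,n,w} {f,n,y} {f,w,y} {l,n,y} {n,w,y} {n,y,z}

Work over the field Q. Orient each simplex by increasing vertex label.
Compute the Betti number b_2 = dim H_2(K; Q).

b_2=2

n_0=9 n_1=25 n_2=12  [Q]
∂1: piv[df,dn,ds,dy,ef,el,ez,fw] rk=8  ker:en,es,fl,fn,fy,fz,ln,ls,ly,lz,ns,nw,ny,nz,sy,wy,yz
∂2: piv[dns,efl,efz,elz,ens,fnw,fny,fwy,lny,nyz] rk=10  ker:flz,nwy
b_2=(12−10)−0=2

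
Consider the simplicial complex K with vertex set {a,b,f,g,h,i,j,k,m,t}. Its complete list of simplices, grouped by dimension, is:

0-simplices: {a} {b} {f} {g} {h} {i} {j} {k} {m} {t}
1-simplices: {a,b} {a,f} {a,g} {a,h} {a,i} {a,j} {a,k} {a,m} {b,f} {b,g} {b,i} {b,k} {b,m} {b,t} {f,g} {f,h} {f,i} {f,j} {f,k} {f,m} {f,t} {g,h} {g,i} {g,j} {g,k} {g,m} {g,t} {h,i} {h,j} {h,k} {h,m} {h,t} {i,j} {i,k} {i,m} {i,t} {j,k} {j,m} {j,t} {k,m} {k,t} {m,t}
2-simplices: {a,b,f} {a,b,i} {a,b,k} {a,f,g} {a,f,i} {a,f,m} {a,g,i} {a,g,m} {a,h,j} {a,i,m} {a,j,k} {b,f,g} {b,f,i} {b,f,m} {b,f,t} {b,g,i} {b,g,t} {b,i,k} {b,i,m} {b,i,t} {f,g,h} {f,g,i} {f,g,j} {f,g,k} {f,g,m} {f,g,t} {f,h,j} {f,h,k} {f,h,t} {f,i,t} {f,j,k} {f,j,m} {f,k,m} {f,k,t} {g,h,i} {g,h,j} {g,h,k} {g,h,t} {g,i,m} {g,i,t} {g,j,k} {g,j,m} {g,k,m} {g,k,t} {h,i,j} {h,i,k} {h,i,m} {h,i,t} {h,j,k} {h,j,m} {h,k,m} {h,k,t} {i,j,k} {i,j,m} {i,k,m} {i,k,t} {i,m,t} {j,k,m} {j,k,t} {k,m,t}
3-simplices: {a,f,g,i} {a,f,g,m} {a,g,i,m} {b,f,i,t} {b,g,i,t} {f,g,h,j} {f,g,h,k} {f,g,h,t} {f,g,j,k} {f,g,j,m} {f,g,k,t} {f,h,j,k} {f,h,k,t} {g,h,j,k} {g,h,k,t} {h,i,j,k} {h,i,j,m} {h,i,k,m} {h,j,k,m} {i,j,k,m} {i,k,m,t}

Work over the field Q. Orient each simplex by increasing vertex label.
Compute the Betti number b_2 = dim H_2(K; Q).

b_2=9

n_0=10 n_1=42 n_2=60 n_3=21  [Q]
∂1: piv[ab,af,ag,ah,ai,aj,ak,am,bt] rk=9  ker:bf,bg,bi,bk,bm,fg,fh,fi,fj,fk,fm,ft,gh,gi,gj,gk,gm,gt,hi,hj,hk,hm,ht,ij,ik,im,it,jk,jm,jt,km,kt,mt
∂2: piv[abf,abi,abk,afg,afi,afm,agi,agm,ahj,aim,ajk,bfg,bfm,bft,bgt,bik,bit,fgh,fgj,fgk,fhj,fhk,fht,fjk,fjm,fkm,fkt,ghi,hij,hik,him,imt,jkt] rk=33  ker:bfi,bgi,bim,fgi,fgm,fgt,fit,ghj,ghk,ght,gim,git,gjk,gjm,gkm,gkt,hit,hjk,hjm,hkm,hkt,ijk,ijm,ikm,ikt,jkm,kmt
∂3: piv[afgi,afgm,agim,bfit,bgit,fghj,fghk,fght,fgjk,fgjm,fgkt,fhjk,fhkt,hijk,hijm,hikm,hjkm,ikmt] rk=18  ker:ghjk,ghkt,ijkm
b_2=(60−33)−18=9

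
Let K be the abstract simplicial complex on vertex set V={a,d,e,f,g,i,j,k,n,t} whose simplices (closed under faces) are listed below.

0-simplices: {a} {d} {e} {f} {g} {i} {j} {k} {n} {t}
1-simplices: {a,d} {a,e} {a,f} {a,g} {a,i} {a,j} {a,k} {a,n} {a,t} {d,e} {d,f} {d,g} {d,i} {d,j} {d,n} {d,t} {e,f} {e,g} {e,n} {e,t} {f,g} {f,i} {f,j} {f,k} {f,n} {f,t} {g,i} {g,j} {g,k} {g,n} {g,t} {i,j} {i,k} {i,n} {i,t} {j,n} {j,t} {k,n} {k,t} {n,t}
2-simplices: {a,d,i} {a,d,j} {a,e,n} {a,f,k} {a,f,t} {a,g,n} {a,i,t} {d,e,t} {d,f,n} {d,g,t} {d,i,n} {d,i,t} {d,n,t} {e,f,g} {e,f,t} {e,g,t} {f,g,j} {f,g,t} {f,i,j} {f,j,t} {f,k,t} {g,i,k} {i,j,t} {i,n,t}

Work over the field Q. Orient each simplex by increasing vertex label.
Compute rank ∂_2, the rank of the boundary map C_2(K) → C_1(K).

rank∂_2=22

n_0=10 n_1=40 n_2=24  [Q]
∂1: piv[ad,ae,af,ag,ai,aj,ak,an,at] rk=9  ker:de,df,dg,di,dj,dn,dt,ef,eg,en,et,fg,fi,fj,fk,fn,ft,gi,gj,gk,gn,gt,ij,ik,in,it,jn,jt,kn,kt,nt
∂2: piv[adi,adj,aen,afk,aft,agn,ait,det,dfn,dgt,din,dit,dnt,efg,eft,egt,fgj,fij,fjt,fkt,gik,ijt] rk=22  ker:fgt,int
rk∂_2=22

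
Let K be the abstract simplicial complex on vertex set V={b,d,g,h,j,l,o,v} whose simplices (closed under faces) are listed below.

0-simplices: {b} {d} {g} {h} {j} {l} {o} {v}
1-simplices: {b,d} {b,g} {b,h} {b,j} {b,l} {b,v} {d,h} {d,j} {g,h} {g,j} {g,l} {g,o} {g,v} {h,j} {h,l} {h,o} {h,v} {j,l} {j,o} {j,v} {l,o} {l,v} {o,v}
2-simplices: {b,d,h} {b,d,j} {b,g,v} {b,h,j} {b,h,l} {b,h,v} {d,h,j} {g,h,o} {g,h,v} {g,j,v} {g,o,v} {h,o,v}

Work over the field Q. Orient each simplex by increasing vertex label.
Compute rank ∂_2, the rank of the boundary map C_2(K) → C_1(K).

rank∂_2=10

n_0=8 n_1=23 n_2=12  [Q]
∂1: piv[bd,bg,bh,bj,bl,bv,go] rk=7  ker:dh,dj,gh,gj,gl,gv,hj,hl,ho,hv,jl,jo,jv,lo,lv,ov
∂2: piv[bdh,bdj,bgv,bhj,bhl,bhv,gho,ghv,gjv,gov] rk=10  ker:dhj,hov
rk∂_2=10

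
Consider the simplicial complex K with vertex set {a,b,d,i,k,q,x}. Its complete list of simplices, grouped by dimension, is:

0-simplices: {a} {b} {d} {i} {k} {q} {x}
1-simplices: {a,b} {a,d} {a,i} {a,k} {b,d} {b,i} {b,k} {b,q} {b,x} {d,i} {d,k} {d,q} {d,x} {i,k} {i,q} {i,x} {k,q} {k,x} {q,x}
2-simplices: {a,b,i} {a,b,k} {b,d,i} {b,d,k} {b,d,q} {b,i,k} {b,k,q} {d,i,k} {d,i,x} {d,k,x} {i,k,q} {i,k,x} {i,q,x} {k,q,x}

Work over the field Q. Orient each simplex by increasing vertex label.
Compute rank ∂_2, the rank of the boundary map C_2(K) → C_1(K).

rank∂_2=11

n_0=7 n_1=19 n_2=14  [Q]
∂1: piv[ab,ad,ai,ak,bq,bx] rk=6  ker:bd,bi,bk,di,dk,dq,dx,ik,iq,ix,kq,kx,qx
∂2: piv[abi,abk,bdi,bdk,bdq,bik,bkq,dix,dkx,ikq,iqx] rk=11  ker:dik,ikx,kqx
rk∂_2=11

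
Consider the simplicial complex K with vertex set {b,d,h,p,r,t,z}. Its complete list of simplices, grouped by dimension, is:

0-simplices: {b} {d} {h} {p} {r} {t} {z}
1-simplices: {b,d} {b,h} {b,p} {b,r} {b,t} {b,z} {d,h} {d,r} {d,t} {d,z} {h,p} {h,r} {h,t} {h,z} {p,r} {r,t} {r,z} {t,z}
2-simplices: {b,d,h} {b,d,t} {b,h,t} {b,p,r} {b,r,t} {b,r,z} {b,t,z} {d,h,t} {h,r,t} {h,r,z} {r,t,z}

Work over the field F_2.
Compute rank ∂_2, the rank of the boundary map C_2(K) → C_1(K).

rank∂_2=9

n_0=7 n_1=18 n_2=11  [Z2]
∂1: piv[bd,bh,bp,br,bt,bz] rk=6  ker:dh,dr,dt,dz,hp,hr,ht,hz,pr,rt,rz,tz
∂2: piv[bdh,bdt,bht,bpr,brt,brz,btz,hrt,hrz] rk=9  ker:dht,rtz
rk∂_2=9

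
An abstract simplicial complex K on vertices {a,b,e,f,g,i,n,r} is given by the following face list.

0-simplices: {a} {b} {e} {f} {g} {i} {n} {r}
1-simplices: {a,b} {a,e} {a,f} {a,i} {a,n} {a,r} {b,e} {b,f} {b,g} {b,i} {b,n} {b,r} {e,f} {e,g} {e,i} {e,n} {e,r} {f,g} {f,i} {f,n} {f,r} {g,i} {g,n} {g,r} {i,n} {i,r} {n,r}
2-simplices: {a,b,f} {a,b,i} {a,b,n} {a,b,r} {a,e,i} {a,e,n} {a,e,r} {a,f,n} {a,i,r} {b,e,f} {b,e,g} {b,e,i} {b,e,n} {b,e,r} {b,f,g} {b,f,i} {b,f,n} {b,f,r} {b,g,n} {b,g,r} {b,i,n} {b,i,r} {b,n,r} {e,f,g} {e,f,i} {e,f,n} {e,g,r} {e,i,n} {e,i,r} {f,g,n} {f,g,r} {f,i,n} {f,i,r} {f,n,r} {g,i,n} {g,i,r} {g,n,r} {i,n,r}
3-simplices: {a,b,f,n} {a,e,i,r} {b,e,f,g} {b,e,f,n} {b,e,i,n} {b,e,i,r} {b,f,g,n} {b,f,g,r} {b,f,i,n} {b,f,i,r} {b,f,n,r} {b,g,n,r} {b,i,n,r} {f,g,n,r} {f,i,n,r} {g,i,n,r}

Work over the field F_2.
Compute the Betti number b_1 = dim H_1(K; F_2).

n_0=8 n_1=27 n_2=38 n_3=16  [Z2]
∂1: piv[ab,ae,af,ai,an,ar,bg] rk=7  ker:be,bf,bi,bn,br,ef,eg,ei,en,er,fg,fi,fn,fr,gi,gn,gr,in,ir,nr
∂2: piv[abf,abi,abn,abr,aei,aen,aer,afn,air,bef,beg,bei,bfg,bfi,bfr,bgn,bgr,bin,bnr,gin] rk=20  ker:ben,ber,bfn,bir,efg,efi,efn,egr,ein,eir,fgn,fgr,fin,fir,fnr,gir,gnr,inr
∂3: piv[abfn,aeir,befg,befn,bein,beir,bfgn,bfgr,bfin,bfir,bfnr,bgnr,binr,ginr] rk=14  ker:fgnr,finr
b_1=(27−7)−20=0

b_1=0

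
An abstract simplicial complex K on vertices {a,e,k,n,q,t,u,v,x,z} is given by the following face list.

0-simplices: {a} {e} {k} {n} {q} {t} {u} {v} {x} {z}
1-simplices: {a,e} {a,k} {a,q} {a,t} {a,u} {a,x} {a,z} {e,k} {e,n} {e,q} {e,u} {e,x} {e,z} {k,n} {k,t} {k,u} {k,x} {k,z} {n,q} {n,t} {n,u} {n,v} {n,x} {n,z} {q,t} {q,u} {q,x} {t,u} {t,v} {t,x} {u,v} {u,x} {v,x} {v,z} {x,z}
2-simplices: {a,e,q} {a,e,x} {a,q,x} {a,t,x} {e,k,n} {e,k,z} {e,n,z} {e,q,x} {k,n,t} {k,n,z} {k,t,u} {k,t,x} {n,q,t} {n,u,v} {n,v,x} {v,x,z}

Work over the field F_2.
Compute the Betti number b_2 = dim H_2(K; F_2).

n_0=10 n_1=35 n_2=16  [Z2]
∂1: piv[ae,ak,aq,at,au,ax,az,en,nv] rk=9  ker:ek,eq,eu,ex,ez,kn,kt,ku,kx,kz,nq,nt,nu,nx,nz,qt,qu,qx,tu,tv,tx,uv,ux,vx,vz,xz
∂2: piv[aeq,aex,aqx,atx,ekn,ekz,enz,knt,ktu,ktx,nqt,nuv,nvx,vxz] rk=14  ker:eqx,knz
b_2=(16−14)−0=2

b_2=2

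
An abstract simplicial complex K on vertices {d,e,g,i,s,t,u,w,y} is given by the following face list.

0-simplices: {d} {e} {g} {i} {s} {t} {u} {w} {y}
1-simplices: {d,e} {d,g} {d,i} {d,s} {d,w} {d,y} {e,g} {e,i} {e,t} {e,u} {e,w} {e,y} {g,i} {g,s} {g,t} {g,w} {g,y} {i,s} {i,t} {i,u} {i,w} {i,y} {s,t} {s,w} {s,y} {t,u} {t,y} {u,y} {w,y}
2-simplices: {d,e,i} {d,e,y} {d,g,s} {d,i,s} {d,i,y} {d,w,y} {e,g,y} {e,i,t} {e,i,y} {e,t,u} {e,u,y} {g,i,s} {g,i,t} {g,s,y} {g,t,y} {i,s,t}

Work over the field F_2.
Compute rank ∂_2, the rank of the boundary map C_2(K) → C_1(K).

rank∂_2=15

n_0=9 n_1=29 n_2=16  [Z2]
∂1: piv[de,dg,di,ds,dw,dy,et,eu] rk=8  ker:eg,ei,ew,ey,gi,gs,gt,gw,gy,is,it,iu,iw,iy,st,sw,sy,tu,ty,uy,wy
∂2: piv[dei,dey,dgs,dis,diy,dwy,egy,eit,etu,euy,gis,git,gsy,gty,ist] rk=15  ker:eiy
rk∂_2=15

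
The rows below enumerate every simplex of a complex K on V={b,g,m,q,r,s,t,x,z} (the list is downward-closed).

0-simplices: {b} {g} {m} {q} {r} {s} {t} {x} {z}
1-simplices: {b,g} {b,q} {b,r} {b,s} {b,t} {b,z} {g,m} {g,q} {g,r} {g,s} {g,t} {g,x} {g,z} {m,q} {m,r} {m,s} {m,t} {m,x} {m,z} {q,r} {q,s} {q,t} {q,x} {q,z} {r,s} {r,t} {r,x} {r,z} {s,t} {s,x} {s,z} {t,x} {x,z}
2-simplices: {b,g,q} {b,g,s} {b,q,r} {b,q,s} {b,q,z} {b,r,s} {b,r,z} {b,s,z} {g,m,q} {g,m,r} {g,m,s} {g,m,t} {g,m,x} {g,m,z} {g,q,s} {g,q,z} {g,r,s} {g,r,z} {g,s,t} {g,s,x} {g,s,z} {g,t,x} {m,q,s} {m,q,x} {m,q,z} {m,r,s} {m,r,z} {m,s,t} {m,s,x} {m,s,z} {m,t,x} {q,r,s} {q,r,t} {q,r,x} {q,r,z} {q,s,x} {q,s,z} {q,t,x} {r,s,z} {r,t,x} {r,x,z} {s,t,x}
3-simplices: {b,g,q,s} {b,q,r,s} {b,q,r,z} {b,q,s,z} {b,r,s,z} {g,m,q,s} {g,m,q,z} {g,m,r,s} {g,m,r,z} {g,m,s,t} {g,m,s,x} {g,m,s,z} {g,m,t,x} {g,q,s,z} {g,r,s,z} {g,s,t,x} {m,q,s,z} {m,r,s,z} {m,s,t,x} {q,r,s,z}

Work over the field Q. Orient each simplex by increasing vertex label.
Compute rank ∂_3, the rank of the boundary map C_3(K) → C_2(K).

n_0=9 n_1=33 n_2=42 n_3=20  [Q]
∂1: piv[bg,bq,br,bs,bt,bz,gm,gx] rk=8  ker:gq,gr,gs,gt,gz,mq,mr,ms,mt,mx,mz,qr,qs,qt,qx,qz,rs,rt,rx,rz,st,sx,sz,tx,xz
∂2: piv[bgq,bgs,bqr,bqs,bqz,brs,brz,bsz,gmq,gmr,gms,gmt,gmx,gmz,gqz,grs,gst,gsx,gtx,mqx,qrt,qrx,qtx,rxz] rk=24  ker:gqs,grz,gsz,mqs,mqz,mrs,mrz,mst,msx,msz,mtx,qrs,qrz,qsx,qsz,rsz,rtx,stx
∂3: piv[bgqs,bqrs,bqrz,bqsz,brsz,gmqs,gmqz,gmrs,gmrz,gmst,gmsx,gmsz,gmtx,gqsz,grsz,gstx] rk=16  ker:mqsz,mrsz,mstx,qrsz
rk∂_3=16

rank∂_3=16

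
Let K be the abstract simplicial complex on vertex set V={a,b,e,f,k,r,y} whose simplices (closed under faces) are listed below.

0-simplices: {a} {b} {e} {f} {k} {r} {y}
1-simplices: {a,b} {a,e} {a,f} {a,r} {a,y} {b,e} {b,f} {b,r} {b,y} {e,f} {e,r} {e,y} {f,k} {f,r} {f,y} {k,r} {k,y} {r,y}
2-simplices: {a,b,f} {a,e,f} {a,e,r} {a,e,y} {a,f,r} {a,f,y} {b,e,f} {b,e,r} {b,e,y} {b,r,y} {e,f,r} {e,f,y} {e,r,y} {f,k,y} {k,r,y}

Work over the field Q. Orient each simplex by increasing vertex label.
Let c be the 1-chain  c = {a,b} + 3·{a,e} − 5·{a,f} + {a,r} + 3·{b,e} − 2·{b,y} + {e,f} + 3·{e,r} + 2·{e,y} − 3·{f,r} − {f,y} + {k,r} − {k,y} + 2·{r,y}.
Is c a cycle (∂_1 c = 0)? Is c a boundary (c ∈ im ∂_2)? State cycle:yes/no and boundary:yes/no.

n_0=7 n_1=18 n_2=15  [Q]
∂1: piv[ab,ae,af,ar,ay,fk] rk=6  ker:be,bf,br,by,ef,er,ey,fr,fy,kr,ky,ry
∂2: piv[abf,aef,aer,aey,afr,afy,bef,ber,bey,bry,fky,kry] rk=12  ker:efr,efy,ery
∂1c = 0
c vs im∂2: reduces to 0 ⇒ boundary

cycle:yes boundary:yes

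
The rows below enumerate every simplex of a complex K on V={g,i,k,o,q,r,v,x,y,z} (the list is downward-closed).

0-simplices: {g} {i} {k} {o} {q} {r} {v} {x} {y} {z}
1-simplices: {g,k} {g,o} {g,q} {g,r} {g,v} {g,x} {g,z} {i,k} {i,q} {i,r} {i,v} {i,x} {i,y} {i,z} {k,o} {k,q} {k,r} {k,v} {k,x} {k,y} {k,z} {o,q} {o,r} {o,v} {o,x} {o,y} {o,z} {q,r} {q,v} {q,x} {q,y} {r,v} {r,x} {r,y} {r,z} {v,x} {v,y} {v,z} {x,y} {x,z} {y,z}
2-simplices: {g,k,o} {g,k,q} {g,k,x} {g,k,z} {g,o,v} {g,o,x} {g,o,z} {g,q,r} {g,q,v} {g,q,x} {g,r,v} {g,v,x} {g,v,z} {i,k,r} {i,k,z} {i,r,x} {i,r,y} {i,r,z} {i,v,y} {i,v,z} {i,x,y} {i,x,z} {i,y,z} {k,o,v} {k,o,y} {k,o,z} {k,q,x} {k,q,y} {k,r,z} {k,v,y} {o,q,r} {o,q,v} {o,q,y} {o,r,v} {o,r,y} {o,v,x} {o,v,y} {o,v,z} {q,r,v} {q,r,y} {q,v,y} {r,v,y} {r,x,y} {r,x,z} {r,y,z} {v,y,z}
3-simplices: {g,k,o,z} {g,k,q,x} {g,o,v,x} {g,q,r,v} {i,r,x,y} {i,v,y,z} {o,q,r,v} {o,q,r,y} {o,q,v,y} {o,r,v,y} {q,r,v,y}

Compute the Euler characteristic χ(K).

χ(K)=4

n_0=10 n_1=41 n_2=46 n_3=11
χ=+10−41+46−11=4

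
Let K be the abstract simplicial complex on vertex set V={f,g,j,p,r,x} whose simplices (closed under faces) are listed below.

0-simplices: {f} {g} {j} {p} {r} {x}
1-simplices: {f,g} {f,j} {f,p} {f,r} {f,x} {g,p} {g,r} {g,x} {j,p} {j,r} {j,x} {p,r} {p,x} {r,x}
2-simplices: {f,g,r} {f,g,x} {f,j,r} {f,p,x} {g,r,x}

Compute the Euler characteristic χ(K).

n_0=6 n_1=14 n_2=5
χ=+6−14+5=-3

χ(K)=-3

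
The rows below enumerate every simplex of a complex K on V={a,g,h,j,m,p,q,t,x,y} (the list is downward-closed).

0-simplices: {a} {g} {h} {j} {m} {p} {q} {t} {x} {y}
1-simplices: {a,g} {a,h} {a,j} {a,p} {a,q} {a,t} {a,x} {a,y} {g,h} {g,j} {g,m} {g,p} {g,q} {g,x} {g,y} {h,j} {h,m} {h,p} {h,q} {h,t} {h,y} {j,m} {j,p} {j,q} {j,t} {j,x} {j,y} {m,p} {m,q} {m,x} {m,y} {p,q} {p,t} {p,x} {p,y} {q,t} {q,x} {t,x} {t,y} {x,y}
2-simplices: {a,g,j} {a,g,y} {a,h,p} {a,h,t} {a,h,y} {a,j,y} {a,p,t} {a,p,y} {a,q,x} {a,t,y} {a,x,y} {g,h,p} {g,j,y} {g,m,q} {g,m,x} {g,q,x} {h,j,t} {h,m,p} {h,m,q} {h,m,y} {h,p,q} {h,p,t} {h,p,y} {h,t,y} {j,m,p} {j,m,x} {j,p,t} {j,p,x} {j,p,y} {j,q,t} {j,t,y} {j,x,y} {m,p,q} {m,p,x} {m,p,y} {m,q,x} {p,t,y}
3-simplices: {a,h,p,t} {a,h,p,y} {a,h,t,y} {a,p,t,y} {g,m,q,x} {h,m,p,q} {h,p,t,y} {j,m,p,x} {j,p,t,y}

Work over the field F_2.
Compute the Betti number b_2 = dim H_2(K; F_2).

b_2=2

n_0=10 n_1=40 n_2=37 n_3=9  [Z2]
∂1: piv[ag,ah,aj,ap,aq,at,ax,ay,gm] rk=9  ker:gh,gj,gp,gq,gx,gy,hj,hm,hp,hq,ht,hy,jm,jp,jq,jt,jx,jy,mp,mq,mx,my,pq,pt,px,py,qt,qx,tx,ty,xy
∂2: piv[agj,agy,ahp,aht,ahy,ajy,apt,apy,aqx,aty,axy,ghp,gmq,gmx,gqx,hjt,hmp,hmq,hmy,hpq,jmp,jmx,jpt,jpx,jpy,jqt,jxy] rk=27  ker:gjy,hpt,hpy,hty,jty,mpq,mpx,mpy,mqx,pty
∂3: piv[ahpt,ahpy,ahty,apty,gmqx,hmpq,jmpx,jpty] rk=8  ker:hpty
b_2=(37−27)−8=2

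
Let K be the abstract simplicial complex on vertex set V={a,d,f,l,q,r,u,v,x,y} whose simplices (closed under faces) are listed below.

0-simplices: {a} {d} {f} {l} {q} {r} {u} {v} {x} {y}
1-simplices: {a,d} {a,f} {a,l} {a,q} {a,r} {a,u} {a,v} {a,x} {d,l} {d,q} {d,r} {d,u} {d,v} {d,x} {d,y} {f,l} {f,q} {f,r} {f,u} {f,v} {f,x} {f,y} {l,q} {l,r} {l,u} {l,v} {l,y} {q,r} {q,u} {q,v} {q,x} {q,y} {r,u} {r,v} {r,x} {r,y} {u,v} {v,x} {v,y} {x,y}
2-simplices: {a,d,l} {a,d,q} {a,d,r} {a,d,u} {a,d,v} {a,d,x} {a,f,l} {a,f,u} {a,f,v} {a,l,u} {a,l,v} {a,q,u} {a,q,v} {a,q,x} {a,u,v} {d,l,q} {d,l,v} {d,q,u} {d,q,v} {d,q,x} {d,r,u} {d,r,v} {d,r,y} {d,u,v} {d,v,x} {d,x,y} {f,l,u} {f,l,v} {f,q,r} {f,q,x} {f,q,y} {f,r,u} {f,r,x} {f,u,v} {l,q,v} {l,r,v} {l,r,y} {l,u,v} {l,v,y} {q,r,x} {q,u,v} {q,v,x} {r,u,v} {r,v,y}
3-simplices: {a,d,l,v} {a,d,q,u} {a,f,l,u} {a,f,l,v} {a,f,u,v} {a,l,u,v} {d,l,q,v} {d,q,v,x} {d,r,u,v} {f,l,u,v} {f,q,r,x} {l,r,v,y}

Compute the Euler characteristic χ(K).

n_0=10 n_1=40 n_2=44 n_3=12
χ=+10−40+44−12=2

χ(K)=2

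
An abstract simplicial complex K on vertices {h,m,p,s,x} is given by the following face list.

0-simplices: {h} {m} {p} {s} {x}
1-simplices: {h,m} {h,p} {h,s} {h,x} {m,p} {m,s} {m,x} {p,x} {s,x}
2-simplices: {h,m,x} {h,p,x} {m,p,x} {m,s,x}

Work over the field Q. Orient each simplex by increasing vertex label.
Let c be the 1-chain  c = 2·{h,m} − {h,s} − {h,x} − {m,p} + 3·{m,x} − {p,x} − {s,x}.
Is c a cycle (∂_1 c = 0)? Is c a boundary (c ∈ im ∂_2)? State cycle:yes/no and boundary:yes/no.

n_0=5 n_1=9 n_2=4  [Q]
∂1: piv[hm,hp,hs,hx] rk=4  ker:mp,ms,mx,px,sx
∂2: piv[hmx,hpx,mpx,msx] rk=4
∂1c = 0
c vs im∂2: residual ≠ 0 ⇒ not boundary

cycle:yes boundary:no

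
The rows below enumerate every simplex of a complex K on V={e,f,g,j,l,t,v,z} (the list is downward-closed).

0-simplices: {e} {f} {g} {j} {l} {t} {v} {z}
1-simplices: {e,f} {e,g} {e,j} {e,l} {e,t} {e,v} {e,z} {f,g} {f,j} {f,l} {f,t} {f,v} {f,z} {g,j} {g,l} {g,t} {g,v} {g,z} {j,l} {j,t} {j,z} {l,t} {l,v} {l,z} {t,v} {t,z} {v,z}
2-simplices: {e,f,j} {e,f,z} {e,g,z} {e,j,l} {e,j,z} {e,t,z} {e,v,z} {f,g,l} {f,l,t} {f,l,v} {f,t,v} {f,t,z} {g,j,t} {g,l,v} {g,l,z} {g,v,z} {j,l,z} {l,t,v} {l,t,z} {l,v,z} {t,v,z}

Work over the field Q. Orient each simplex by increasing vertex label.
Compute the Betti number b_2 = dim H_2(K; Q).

n_0=8 n_1=27 n_2=21  [Q]
∂1: piv[ef,eg,ej,el,et,ev,ez] rk=7  ker:fg,fj,fl,ft,fv,fz,gj,gl,gt,gv,gz,jl,jt,jz,lt,lv,lz,tv,tz,vz
∂2: piv[efj,efz,egz,ejl,ejz,etz,evz,fgl,flt,flv,ftv,ftz,gjt,glv,glz,gvz,jlz,ltz] rk=18  ker:ltv,lvz,tvz
b_2=(21−18)−0=3

b_2=3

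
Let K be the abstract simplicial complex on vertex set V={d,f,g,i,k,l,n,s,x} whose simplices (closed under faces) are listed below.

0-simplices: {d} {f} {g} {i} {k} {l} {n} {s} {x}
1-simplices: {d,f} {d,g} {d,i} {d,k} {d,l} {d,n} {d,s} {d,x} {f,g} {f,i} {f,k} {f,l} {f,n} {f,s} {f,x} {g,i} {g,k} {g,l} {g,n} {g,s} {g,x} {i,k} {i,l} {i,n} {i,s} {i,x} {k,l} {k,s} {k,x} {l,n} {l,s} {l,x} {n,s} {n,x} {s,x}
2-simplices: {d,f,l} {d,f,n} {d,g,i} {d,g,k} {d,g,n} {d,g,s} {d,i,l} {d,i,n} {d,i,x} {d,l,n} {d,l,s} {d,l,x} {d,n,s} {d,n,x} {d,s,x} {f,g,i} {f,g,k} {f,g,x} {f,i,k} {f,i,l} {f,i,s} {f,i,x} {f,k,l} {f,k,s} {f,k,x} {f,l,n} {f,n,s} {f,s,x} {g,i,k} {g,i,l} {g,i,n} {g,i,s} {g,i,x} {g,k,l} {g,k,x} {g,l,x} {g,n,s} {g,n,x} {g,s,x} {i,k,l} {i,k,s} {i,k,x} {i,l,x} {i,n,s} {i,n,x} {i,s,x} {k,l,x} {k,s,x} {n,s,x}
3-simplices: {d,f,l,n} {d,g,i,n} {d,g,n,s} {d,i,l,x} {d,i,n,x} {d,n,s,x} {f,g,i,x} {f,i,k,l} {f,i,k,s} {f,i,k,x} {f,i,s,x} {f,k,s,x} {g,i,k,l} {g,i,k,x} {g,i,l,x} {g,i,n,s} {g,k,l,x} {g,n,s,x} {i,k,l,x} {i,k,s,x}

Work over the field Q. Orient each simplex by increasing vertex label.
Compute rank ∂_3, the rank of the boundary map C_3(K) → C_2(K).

n_0=9 n_1=35 n_2=49 n_3=20  [Q]
∂1: piv[df,dg,di,dk,dl,dn,ds,dx] rk=8  ker:fg,fi,fk,fl,fn,fs,fx,gi,gk,gl,gn,gs,gx,ik,il,in,is,ix,kl,ks,kx,ln,ls,lx,ns,nx,sx
∂2: piv[dfl,dfn,dgi,dgk,dgn,dgs,dil,din,dix,dln,dls,dlx,dns,dnx,dsx,fgi,fgk,fgx,fik,fil,fis,fix,fkl,fks,fkx,fns,gil] rk=27  ker:fln,fsx,gik,gin,gis,gix,gkl,gkx,glx,gns,gnx,gsx,ikl,iks,ikx,ilx,ins,inx,isx,klx,ksx,nsx
∂3: piv[dfln,dgin,dgns,dilx,dinx,dnsx,fgix,fikl,fiks,fikx,fisx,fksx,gikl,gikx,gilx,gins,gklx,gnsx] rk=18  ker:iklx,iksx
rk∂_3=18

rank∂_3=18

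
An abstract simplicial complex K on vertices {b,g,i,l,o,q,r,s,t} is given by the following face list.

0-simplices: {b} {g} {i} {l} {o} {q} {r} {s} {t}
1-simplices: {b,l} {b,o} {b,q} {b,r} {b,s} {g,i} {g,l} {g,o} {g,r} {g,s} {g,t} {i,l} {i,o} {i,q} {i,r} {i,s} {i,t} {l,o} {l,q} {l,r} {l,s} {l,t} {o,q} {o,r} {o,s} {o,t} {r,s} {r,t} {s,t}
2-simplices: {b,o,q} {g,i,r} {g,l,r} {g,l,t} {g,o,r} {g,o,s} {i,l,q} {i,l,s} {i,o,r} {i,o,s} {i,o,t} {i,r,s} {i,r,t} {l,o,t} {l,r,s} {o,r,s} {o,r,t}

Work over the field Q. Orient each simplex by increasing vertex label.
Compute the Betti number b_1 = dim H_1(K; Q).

b_1=6

n_0=9 n_1=29 n_2=17  [Q]
∂1: piv[bl,bo,bq,br,bs,gi,gl,gt] rk=8  ker:go,gr,gs,il,io,iq,ir,is,it,lo,lq,lr,ls,lt,oq,or,os,ot,rs,rt,st
∂2: piv[boq,gir,glr,glt,gor,gos,ilq,ils,ior,ios,iot,irs,irt,lot,lrs] rk=15  ker:ors,ort
b_1=(29−8)−15=6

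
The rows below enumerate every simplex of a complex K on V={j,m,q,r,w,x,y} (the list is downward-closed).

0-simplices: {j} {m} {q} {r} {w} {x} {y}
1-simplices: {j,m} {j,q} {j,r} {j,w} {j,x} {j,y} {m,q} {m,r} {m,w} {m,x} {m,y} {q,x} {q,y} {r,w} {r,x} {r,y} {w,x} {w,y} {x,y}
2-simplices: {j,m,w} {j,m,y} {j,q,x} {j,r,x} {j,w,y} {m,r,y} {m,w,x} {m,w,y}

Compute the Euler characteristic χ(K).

n_0=7 n_1=19 n_2=8
χ=+7−19+8=-4

χ(K)=-4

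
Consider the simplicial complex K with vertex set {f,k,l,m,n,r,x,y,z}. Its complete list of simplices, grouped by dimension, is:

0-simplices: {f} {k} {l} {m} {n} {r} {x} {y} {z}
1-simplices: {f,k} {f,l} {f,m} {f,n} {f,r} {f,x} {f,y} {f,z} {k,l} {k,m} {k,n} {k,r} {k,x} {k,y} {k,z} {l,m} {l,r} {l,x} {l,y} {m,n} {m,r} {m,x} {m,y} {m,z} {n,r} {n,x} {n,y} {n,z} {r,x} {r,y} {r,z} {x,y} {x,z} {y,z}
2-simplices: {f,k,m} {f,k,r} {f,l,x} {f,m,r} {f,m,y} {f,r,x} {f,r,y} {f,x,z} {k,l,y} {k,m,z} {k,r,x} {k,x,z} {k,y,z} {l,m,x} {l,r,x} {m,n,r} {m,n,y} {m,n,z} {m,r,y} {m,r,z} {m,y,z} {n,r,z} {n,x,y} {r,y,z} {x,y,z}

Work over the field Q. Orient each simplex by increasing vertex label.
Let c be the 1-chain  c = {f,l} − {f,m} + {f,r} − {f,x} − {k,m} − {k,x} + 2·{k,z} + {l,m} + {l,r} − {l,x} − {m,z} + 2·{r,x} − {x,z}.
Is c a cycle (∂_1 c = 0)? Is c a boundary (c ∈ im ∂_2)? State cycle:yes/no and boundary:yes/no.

cycle:yes boundary:no

n_0=9 n_1=34 n_2=25  [Q]
∂1: piv[fk,fl,fm,fn,fr,fx,fy,fz] rk=8  ker:kl,km,kn,kr,kx,ky,kz,lm,lr,lx,ly,mn,mr,mx,my,mz,nr,nx,ny,nz,rx,ry,rz,xy,xz,yz
∂2: piv[fkm,fkr,flx,fmr,fmy,frx,fry,fxz,kly,kmz,krx,kxz,kyz,lmx,lrx,mnr,mny,mnz,mrz,myz,nxy,xyz] rk=22  ker:mry,nrz,ryz
∂1c = 0
c vs im∂2: residual ≠ 0 ⇒ not boundary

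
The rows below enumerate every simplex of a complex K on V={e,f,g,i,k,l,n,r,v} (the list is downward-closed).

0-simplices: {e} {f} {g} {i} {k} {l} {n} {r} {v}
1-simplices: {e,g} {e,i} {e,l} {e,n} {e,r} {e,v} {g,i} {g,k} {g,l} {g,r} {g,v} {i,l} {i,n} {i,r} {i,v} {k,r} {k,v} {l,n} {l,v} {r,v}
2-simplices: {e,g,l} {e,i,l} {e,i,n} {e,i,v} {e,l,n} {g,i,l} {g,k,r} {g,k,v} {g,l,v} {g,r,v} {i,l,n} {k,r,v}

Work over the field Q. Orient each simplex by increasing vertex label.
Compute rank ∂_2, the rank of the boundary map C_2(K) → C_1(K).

n_0=9 n_1=20 n_2=12  [Q]
∂1: piv[eg,ei,el,en,er,ev,gk] rk=7  ker:gi,gl,gr,gv,il,in,ir,iv,kr,kv,ln,lv,rv
∂2: piv[egl,eil,ein,eiv,eln,gil,gkr,gkv,glv,grv] rk=10  ker:iln,krv
rk∂_2=10

rank∂_2=10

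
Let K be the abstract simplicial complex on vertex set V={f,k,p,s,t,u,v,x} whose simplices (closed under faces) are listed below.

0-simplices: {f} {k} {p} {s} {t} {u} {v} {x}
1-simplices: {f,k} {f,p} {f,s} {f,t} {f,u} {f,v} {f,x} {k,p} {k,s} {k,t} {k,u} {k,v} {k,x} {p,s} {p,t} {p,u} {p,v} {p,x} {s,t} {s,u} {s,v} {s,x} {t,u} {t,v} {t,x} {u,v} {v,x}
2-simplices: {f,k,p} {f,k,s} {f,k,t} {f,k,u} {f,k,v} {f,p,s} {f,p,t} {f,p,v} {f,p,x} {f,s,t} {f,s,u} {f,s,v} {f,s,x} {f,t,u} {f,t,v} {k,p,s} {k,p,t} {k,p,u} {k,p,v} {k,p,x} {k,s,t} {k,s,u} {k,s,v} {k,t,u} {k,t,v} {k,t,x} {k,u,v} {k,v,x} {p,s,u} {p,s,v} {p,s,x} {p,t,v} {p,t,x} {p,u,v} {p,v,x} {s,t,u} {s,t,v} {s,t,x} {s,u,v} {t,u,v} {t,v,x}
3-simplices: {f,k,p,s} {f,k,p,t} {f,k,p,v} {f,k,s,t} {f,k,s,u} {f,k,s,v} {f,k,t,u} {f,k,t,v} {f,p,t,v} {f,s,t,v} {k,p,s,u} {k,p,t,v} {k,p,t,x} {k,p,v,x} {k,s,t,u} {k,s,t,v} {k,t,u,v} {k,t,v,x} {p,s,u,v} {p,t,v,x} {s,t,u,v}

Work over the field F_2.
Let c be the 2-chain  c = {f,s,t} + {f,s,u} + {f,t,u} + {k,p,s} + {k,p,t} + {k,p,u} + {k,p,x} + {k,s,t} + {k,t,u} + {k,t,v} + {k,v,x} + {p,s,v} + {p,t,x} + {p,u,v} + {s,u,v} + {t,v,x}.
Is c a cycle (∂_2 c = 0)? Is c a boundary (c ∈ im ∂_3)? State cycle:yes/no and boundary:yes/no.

cycle:yes boundary:yes

n_0=8 n_1=27 n_2=41 n_3=21  [Z2]
∂1: piv[fk,fp,fs,ft,fu,fv,fx] rk=7  ker:kp,ks,kt,ku,kv,kx,ps,pt,pu,pv,px,st,su,sv,sx,tu,tv,tx,uv,vx
∂2: piv[fkp,fks,fkt,fku,fkv,fps,fpt,fpv,fpx,fst,fsu,fsv,fsx,ftu,ftv,kpu,kpx,ktx,kuv,kvx] rk=20  ker:kps,kpt,kpv,kst,ksu,ksv,ktu,ktv,psu,psv,psx,ptv,ptx,puv,pvx,stu,stv,stx,suv,tuv,tvx
∂3: piv[fkps,fkpt,fkpv,fkst,fksu,fksv,fktu,fktv,fptv,fstv,kpsu,kptx,kpvx,kstu,ktuv,ktvx,psuv,stuv] rk=18  ker:kptv,kstv,ptvx
∂2c = 0
c vs im∂3: reduces to 0 ⇒ boundary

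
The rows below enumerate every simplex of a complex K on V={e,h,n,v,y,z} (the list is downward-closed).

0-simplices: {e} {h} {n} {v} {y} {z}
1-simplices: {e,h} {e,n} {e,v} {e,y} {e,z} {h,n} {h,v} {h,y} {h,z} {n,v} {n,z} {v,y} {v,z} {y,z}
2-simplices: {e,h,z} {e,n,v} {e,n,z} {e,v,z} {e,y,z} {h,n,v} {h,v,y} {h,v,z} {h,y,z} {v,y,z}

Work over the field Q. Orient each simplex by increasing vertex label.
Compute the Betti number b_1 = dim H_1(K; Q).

b_1=0

n_0=6 n_1=14 n_2=10  [Q]
∂1: piv[eh,en,ev,ey,ez] rk=5  ker:hn,hv,hy,hz,nv,nz,vy,vz,yz
∂2: piv[ehz,env,enz,evz,eyz,hnv,hvy,hvz,hyz] rk=9  ker:vyz
b_1=(14−5)−9=0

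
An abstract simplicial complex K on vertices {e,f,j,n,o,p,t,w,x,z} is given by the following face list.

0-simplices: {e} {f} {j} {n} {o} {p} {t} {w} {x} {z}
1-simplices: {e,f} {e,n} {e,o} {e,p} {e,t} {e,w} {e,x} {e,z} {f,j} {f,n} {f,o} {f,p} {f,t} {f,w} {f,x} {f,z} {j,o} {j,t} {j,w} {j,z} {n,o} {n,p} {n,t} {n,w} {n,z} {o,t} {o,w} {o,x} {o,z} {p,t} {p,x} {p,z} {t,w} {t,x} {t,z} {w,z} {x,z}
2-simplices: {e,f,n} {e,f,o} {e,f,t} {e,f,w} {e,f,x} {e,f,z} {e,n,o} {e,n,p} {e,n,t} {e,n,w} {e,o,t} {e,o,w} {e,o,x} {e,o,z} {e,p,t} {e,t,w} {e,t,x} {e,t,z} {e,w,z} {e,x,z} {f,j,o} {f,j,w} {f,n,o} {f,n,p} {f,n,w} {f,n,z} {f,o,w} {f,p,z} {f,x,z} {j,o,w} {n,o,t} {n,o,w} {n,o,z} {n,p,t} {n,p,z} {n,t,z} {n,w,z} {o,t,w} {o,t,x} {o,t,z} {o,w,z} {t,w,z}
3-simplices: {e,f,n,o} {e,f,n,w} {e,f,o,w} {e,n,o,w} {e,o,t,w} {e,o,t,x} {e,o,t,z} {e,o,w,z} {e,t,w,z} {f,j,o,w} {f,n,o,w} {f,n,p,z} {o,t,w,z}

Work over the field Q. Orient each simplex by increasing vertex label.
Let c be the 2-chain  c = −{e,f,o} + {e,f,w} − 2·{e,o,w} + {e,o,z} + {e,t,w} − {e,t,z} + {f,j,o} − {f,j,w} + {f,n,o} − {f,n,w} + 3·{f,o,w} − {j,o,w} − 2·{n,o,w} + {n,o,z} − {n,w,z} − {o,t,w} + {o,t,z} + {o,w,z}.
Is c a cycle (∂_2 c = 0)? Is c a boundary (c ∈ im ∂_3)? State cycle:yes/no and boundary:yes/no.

n_0=10 n_1=37 n_2=42 n_3=13  [Q]
∂1: piv[ef,en,eo,ep,et,ew,ex,ez,fj] rk=9  ker:fn,fo,fp,ft,fw,fx,fz,jo,jt,jw,jz,no,np,nt,nw,nz,ot,ow,ox,oz,pt,px,pz,tw,tx,tz,wz,xz
∂2: piv[efn,efo,eft,efw,efx,efz,eno,enp,ent,enw,eot,eow,eox,eoz,ept,etw,etx,etz,ewz,exz,fjo,fjw,fnp,fnz,fpz] rk=25  ker:fno,fnw,fow,fxz,jow,not,now,noz,npt,npz,ntz,nwz,otw,otx,otz,owz,twz
∂3: piv[efno,efnw,efow,enow,eotw,eotx,eotz,eowz,etwz,fjow,fnpz] rk=11  ker:fnow,otwz
∂2c = 0
c vs im∂3: residual ≠ 0 ⇒ not boundary

cycle:yes boundary:no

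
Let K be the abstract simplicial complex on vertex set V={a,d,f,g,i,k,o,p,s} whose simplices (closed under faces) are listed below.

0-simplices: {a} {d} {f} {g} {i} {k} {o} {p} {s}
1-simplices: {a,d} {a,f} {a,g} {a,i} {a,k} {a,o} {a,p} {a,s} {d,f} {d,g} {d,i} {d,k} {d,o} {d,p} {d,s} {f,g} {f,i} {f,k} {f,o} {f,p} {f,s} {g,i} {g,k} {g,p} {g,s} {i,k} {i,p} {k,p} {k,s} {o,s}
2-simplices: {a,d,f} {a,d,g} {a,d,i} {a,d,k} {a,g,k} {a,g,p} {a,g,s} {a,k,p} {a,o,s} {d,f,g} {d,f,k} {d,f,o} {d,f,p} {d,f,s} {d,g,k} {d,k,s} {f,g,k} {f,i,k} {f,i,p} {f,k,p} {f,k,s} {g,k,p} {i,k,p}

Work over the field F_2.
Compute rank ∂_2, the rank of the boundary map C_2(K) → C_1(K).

n_0=9 n_1=30 n_2=23  [Z2]
∂1: piv[ad,af,ag,ai,ak,ao,ap,as] rk=8  ker:df,dg,di,dk,do,dp,ds,fg,fi,fk,fo,fp,fs,gi,gk,gp,gs,ik,ip,kp,ks,os
∂2: piv[adf,adg,adi,adk,agk,agp,ags,akp,aos,dfg,dfk,dfo,dfp,dfs,dks,fik,fip,fkp] rk=18  ker:dgk,fgk,fks,gkp,ikp
rk∂_2=18

rank∂_2=18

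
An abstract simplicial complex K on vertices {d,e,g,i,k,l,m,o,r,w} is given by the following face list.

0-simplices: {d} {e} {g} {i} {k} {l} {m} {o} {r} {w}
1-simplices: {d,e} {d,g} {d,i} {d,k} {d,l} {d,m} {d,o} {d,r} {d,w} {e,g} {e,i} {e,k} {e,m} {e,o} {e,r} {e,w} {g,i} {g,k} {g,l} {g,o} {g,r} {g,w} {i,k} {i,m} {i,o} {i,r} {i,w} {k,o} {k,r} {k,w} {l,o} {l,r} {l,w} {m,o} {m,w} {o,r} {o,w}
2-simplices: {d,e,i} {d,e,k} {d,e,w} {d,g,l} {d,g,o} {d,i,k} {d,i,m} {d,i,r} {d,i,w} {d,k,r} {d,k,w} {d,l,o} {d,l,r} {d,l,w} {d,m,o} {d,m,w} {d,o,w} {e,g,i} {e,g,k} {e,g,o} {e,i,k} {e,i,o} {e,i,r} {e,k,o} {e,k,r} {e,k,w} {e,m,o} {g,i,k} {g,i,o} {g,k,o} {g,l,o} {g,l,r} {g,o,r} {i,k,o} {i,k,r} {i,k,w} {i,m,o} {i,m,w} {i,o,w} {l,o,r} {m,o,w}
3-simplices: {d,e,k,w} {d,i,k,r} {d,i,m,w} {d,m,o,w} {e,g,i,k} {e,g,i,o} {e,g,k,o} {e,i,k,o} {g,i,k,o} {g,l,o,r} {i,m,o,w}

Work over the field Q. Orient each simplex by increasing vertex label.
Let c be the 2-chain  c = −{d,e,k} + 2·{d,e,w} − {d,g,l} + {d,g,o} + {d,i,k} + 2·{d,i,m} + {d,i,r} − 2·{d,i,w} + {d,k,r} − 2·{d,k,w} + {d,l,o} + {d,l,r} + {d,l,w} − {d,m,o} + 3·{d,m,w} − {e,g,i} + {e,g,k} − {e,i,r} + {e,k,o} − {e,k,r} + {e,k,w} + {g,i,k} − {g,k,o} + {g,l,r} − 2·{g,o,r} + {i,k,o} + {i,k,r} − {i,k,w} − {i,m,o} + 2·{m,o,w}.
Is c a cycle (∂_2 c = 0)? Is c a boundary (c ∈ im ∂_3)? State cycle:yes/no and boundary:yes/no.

cycle:no boundary:no

n_0=10 n_1=37 n_2=41 n_3=11  [Q]
∂1: piv[de,dg,di,dk,dl,dm,do,dr,dw] rk=9  ker:eg,ei,ek,em,eo,er,ew,gi,gk,gl,go,gr,gw,ik,im,io,ir,iw,ko,kr,kw,lo,lr,lw,mo,mw,or,ow
∂2: piv[dei,dek,dew,dgl,dgo,dik,dim,dir,diw,dkr,dkw,dlo,dlr,dlw,dmo,dmw,dow,egi,egk,ego,eio,eir,eko,emo,glr,gor,imo] rk=27  ker:eik,ekr,ekw,gik,gio,gko,glo,iko,ikr,ikw,imw,iow,lor,mow
∂3: piv[dekw,dikr,dimw,dmow,egik,egio,egko,eiko,glor,imow] rk=10  ker:giko
∂2c = {d,e} + 2·{d,i} − {d,k} + 4·{d,l} − {d,o} − 3·{d,r} − 2·{d,w} − {e,k} − {e,o} + 2·{e,r} + {e,w} − {g,k} + {g,r} + 3·{i,k} + {i,m} − {i,r} − {i,w} + {k,o} + {k,r} − 2·{k,w} + {l,o} + 2·{l,r} + {l,w} + {m,w} − 2·{o,r} + 2·{o,w}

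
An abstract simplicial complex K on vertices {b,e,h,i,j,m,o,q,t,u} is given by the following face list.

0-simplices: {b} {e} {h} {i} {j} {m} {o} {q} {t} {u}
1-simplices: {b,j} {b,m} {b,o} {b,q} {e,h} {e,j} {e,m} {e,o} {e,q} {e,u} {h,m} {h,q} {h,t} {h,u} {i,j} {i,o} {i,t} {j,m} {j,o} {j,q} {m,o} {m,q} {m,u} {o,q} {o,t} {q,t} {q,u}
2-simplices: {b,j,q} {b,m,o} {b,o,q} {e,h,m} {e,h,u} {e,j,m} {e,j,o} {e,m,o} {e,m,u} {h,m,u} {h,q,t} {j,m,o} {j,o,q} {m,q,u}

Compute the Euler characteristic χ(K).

n_0=10 n_1=27 n_2=14
χ=+10−27+14=-3

χ(K)=-3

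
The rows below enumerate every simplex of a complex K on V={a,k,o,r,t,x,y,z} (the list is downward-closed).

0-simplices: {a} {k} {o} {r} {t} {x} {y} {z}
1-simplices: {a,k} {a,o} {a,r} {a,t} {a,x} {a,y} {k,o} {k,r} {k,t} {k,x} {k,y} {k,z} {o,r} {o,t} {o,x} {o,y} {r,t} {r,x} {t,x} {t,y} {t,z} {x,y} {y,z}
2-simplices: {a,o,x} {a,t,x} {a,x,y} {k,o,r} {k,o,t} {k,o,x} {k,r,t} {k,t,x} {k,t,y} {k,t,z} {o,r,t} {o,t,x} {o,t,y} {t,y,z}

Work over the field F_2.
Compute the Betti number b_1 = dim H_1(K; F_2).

n_0=8 n_1=23 n_2=14  [Z2]
∂1: piv[ak,ao,ar,at,ax,ay,kz] rk=7  ker:ko,kr,kt,kx,ky,or,ot,ox,oy,rt,rx,tx,ty,tz,xy,yz
∂2: piv[aox,atx,axy,kor,kot,kox,krt,ktx,kty,ktz,oty,tyz] rk=12  ker:ort,otx
b_1=(23−7)−12=4

b_1=4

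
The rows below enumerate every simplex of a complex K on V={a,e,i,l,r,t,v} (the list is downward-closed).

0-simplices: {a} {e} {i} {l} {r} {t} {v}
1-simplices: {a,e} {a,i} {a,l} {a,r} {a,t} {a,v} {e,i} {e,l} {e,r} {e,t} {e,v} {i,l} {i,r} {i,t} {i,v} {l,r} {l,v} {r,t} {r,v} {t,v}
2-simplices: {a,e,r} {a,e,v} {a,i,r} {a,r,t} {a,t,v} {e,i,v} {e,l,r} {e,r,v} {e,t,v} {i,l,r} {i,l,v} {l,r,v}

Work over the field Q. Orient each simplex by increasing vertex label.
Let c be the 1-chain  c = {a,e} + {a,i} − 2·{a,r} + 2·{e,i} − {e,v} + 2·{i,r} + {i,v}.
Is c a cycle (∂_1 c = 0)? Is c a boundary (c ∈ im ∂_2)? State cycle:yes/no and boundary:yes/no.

cycle:yes boundary:yes

n_0=7 n_1=20 n_2=12  [Q]
∂1: piv[ae,ai,al,ar,at,av] rk=6  ker:ei,el,er,et,ev,il,ir,it,iv,lr,lv,rt,rv,tv
∂2: piv[aer,aev,air,art,atv,eiv,elr,erv,etv,ilr,ilv,lrv] rk=12
∂1c = 0
c vs im∂2: reduces to 0 ⇒ boundary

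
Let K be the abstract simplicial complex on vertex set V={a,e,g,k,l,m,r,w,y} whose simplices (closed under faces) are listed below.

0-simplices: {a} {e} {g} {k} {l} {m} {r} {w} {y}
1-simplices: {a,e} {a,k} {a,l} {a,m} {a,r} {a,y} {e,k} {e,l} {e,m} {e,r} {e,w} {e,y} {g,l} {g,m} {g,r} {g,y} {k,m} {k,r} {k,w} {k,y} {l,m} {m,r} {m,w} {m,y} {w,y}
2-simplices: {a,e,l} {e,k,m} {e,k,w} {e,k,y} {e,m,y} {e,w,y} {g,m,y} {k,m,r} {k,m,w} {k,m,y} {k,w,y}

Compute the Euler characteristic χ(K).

χ(K)=-5

n_0=9 n_1=25 n_2=11
χ=+9−25+11=-5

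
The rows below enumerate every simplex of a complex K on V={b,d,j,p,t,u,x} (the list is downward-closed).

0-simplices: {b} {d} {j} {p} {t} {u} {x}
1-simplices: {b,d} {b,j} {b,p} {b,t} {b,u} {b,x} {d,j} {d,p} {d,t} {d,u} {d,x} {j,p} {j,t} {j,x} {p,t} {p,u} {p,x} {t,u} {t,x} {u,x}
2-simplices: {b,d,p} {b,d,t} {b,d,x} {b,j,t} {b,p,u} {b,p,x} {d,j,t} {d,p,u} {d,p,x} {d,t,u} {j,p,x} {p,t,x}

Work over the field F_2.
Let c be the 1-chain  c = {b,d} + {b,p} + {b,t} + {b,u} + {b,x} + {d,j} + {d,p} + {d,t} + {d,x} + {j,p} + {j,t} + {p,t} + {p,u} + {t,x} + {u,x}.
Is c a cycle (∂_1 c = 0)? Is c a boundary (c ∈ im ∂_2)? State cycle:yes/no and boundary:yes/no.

n_0=7 n_1=20 n_2=12  [Z2]
∂1: piv[bd,bj,bp,bt,bu,bx] rk=6  ker:dj,dp,dt,du,dx,jp,jt,jx,pt,pu,px,tu,tx,ux
∂2: piv[bdp,bdt,bdx,bjt,bpu,bpx,djt,dpu,dtu,jpx,ptx] rk=11  ker:dpx
∂1c = {b} + {d} + {j} + {p} + {t} + {u}

cycle:no boundary:no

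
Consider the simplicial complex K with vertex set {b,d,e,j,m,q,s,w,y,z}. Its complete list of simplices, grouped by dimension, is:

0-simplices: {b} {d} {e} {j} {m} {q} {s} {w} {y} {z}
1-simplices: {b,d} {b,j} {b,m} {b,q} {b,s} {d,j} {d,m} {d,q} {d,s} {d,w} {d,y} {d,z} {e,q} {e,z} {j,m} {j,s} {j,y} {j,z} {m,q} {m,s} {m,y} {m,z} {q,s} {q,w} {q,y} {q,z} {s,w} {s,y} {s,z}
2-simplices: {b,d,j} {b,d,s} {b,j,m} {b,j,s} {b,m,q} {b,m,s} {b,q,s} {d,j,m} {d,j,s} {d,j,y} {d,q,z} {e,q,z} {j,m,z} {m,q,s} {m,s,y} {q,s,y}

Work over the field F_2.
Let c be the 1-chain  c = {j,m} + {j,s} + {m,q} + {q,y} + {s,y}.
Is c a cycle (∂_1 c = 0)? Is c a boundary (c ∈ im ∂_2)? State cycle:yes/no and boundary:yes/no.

cycle:yes boundary:yes

n_0=10 n_1=29 n_2=16  [Z2]
∂1: piv[bd,bj,bm,bq,bs,dw,dy,dz,eq] rk=9  ker:dj,dm,dq,ds,ez,jm,js,jy,jz,mq,ms,my,mz,qs,qw,qy,qz,sw,sy,sz
∂2: piv[bdj,bds,bjm,bjs,bmq,bms,bqs,djm,djy,dqz,eqz,jmz,msy,qsy] rk=14  ker:djs,mqs
∂1c = 0
c vs im∂2: reduces to 0 ⇒ boundary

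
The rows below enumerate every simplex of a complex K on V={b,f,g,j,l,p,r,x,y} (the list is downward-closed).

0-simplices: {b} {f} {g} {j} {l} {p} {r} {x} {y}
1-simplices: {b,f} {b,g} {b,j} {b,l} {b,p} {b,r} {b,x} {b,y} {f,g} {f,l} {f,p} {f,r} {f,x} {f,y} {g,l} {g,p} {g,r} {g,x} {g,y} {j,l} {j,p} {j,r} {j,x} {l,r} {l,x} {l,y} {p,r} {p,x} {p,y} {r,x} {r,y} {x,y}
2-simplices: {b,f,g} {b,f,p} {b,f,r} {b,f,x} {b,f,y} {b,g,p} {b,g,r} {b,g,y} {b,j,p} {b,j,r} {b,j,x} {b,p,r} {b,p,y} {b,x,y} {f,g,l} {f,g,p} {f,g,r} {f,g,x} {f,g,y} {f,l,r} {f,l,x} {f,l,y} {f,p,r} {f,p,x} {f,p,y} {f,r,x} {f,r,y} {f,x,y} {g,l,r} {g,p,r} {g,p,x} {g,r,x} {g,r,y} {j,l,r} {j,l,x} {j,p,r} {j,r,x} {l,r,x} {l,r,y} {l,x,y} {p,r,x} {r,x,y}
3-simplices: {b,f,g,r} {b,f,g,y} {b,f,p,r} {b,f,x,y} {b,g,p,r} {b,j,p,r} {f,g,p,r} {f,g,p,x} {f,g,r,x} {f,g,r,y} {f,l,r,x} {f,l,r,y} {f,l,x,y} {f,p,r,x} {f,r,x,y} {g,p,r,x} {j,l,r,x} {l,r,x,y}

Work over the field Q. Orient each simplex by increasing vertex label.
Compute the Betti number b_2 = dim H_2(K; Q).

n_0=9 n_1=32 n_2=42 n_3=18  [Q]
∂1: piv[bf,bg,bj,bl,bp,br,bx,by] rk=8  ker:fg,fl,fp,fr,fx,fy,gl,gp,gr,gx,gy,jl,jp,jr,jx,lr,lx,ly,pr,px,py,rx,ry,xy
∂2: piv[bfg,bfp,bfr,bfx,bfy,bgp,bgr,bgy,bjp,bjr,bjx,bpr,bpy,bxy,fgl,fgx,flr,flx,fly,fpx,frx,fry,jlr] rk=23  ker:fgp,fgr,fgy,fpr,fpy,fxy,glr,gpr,gpx,grx,gry,jlx,jpr,jrx,lrx,lry,lxy,prx,rxy
∂3: piv[bfgr,bfgy,bfpr,bfxy,bgpr,bjpr,fgpr,fgpx,fgrx,fgry,flrx,flry,flxy,fprx,frxy,jlrx] rk=16  ker:gprx,lrxy
b_2=(42−23)−16=3

b_2=3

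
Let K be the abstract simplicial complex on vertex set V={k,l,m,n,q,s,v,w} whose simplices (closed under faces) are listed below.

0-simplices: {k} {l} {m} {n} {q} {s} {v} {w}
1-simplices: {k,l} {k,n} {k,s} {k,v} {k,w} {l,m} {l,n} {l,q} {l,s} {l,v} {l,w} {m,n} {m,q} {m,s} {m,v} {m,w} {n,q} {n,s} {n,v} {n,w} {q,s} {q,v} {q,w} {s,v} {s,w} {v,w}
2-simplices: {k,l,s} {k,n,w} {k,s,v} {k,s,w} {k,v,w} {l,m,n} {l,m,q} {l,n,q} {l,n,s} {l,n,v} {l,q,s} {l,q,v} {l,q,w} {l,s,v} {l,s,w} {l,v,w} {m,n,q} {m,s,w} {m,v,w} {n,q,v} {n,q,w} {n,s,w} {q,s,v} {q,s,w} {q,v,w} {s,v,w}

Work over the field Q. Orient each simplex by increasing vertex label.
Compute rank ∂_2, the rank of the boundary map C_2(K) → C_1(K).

n_0=8 n_1=26 n_2=26  [Q]
∂1: piv[kl,kn,ks,kv,kw,lm,lq] rk=7  ker:ln,ls,lv,lw,mn,mq,ms,mv,mw,nq,ns,nv,nw,qs,qv,qw,sv,sw,vw
∂2: piv[kls,knw,ksv,ksw,kvw,lmn,lmq,lnq,lns,lnv,lqs,lqv,lqw,lsv,lsw,msw,mvw,nqw] rk=18  ker:lvw,mnq,nqv,nsw,qsv,qsw,qvw,svw
rk∂_2=18

rank∂_2=18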